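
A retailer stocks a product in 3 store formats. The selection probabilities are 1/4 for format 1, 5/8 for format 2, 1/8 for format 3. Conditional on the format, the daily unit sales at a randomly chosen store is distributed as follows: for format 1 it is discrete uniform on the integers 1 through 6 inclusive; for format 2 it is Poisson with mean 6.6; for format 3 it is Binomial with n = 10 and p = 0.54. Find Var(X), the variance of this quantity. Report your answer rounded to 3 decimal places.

6.892

Per component, 1: μ=3.5, E[X²]=15.1667; 2: μ=6.6, E[X²]=50.16; 3: μ=5.4, E[X²]=31.644.
E[X] = 0.25·3.5 + 0.625·6.6 + 0.125·5.4 = 5.675.
E[X²] = 0.25·15.1667 + 0.625·50.16 + 0.125·31.644 = 39.0972.
Var(X) = E[X²] − (E[X])² = 39.0972 − 32.2056 = 6.89154.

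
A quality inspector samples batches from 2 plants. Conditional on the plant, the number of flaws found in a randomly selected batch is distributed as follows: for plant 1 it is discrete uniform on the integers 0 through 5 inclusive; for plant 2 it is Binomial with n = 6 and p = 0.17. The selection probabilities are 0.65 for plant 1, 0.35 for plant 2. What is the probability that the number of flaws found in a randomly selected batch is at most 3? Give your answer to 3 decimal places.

Conditional on each plant, P(X ≤ 3): 1: 0.666667; 2: 0.990638.
By total probability, P(X ≤ 3) = 0.65·0.666667 + 0.35·0.990638 = 0.780057.

0.780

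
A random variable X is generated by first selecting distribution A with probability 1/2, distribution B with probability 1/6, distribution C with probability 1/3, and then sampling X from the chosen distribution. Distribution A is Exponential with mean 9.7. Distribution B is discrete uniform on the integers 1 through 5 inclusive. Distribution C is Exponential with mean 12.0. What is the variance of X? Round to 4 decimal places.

Per component, A: μ=9.7, E[X²]=188.18; B: μ=3, E[X²]=11; C: μ=12, E[X²]=288.
E[X] = 0.5·9.7 + 0.166667·3 + 0.333333·12 = 9.35.
E[X²] = 0.5·188.18 + 0.166667·11 + 0.333333·288 = 191.923.
Var(X) = E[X²] − (E[X])² = 191.923 − 87.4225 = 104.501.

104.5008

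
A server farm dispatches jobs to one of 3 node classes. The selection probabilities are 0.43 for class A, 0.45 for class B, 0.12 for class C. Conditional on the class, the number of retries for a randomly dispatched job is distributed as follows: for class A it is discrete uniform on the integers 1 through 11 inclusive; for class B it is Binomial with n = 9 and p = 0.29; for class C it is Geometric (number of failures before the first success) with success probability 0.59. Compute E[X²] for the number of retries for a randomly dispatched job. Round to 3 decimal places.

23.879

For each component E[X²] = Var + (mean)², giving A: 46; B: 8.6652; C: 1.66073.
Overall E[X²] = 0.43·46 + 0.45·8.6652 + 0.12·1.66073 = 23.8786.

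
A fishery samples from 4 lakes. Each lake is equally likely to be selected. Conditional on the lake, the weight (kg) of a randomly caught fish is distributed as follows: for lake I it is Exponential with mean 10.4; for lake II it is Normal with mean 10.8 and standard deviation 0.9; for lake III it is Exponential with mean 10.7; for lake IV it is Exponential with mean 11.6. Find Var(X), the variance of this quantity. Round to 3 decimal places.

89.702

Per component, I: μ=10.4, E[X²]=216.32; II: μ=10.8, E[X²]=117.45; III: μ=10.7, E[X²]=228.98; IV: μ=11.6, E[X²]=269.12.
E[X] = 0.25·10.4 + 0.25·10.8 + 0.25·10.7 + 0.25·11.6 = 10.875.
E[X²] = 0.25·216.32 + 0.25·117.45 + 0.25·228.98 + 0.25·269.12 = 207.968.
Var(X) = E[X²] − (E[X])² = 207.968 − 118.266 = 89.7019.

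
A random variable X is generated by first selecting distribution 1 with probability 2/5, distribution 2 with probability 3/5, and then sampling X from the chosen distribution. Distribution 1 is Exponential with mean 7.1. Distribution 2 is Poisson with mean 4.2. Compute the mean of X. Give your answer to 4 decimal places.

Component means — 1: 7.1; 2: 4.2.
E[X] = 0.4·7.1 + 0.6·4.2 = 5.36.

5.3600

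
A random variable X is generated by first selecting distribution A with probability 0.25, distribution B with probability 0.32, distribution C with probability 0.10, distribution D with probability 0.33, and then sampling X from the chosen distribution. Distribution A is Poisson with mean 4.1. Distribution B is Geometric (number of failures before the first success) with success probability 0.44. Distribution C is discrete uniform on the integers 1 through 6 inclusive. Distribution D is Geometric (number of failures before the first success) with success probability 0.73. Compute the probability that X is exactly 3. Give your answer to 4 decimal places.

Conditional on each component, P(X = 3): A: 0.190368; B: 0.077271; C: 0.166667; D: 0.0143686.
By total probability, P(X = 3) = 0.25·0.190368 + 0.32·0.077271 + 0.1·0.166667 + 0.33·0.0143686 = 0.0937269.

0.0937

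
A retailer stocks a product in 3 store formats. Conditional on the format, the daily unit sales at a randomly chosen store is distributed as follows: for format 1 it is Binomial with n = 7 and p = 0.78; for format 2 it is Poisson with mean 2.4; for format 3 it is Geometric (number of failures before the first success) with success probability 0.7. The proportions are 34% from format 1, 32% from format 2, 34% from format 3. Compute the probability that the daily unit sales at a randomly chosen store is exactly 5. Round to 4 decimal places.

Conditional on each format, P(X = 5): 1: 0.293452; 2: 0.0601961; 3: 0.001701.
By total probability, P(X = 5) = 0.34·0.293452 + 0.32·0.0601961 + 0.34·0.001701 = 0.119615.

0.1196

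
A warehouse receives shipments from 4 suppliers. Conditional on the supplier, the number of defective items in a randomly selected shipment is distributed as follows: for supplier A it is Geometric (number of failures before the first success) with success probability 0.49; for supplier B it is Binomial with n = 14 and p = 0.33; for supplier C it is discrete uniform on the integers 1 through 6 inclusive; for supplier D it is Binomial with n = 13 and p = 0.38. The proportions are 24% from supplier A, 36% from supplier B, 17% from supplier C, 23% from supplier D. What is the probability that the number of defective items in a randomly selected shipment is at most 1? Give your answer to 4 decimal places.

0.2205

Conditional on each supplier, P(X ≤ 1): A: 0.7399; B: 0.029002; C: 0.166667; D: 0.017938.
By total probability, P(X ≤ 1) = 0.24·0.7399 + 0.36·0.029002 + 0.17·0.166667 + 0.23·0.017938 = 0.220476.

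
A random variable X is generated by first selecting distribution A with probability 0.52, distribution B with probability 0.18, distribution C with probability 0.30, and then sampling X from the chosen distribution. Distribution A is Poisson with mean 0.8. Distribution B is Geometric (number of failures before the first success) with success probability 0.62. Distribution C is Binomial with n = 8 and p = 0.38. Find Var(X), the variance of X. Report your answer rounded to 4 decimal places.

2.2635

Per component, A: μ=0.8, E[X²]=1.44; B: μ=0.612903, E[X²]=1.3642; C: μ=3.04, E[X²]=11.1264.
E[X] = 0.52·0.8 + 0.18·0.612903 + 0.3·3.04 = 1.43832.
E[X²] = 0.52·1.44 + 0.18·1.3642 + 0.3·11.1264 = 4.33228.
Var(X) = E[X²] − (E[X])² = 4.33228 − 2.06877 = 2.2635.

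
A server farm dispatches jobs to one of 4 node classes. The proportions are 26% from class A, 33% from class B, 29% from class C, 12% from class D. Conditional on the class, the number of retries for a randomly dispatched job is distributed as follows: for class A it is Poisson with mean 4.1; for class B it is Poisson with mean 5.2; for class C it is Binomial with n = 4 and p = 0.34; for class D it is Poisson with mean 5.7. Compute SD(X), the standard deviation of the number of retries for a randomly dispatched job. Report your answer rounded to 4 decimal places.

2.5598

Per component, A: μ=4.1, E[X²]=20.91; B: μ=5.2, E[X²]=32.24; C: μ=1.36, E[X²]=2.7472; D: μ=5.7, E[X²]=38.19.
E[X] = 0.26·4.1 + 0.33·5.2 + 0.29·1.36 + 0.12·5.7 = 3.8604.
E[X²] = 0.26·20.91 + 0.33·32.24 + 0.29·2.7472 + 0.12·38.19 = 21.4553.
Var(X) = E[X²] − (E[X])² = 21.4553 − 14.9027 = 6.5526.
SD(X) = √6.5526 = 2.5598.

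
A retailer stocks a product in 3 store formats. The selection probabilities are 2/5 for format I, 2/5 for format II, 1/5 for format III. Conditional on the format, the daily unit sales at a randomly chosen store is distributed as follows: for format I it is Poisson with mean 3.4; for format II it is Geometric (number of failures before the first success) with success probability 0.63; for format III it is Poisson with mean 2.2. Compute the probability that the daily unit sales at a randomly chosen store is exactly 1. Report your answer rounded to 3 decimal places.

Conditional on each format, P(X = 1): I: 0.113469; II: 0.2331; III: 0.243767.
By total probability, P(X = 1) = 0.4·0.113469 + 0.4·0.2331 + 0.2·0.243767 = 0.187381.

0.187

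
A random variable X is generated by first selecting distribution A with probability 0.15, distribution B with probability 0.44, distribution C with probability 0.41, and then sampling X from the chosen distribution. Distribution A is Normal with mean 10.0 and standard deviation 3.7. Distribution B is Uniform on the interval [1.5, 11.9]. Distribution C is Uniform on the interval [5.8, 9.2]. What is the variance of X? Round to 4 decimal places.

Per component, A: μ=10, E[X²]=113.69; B: μ=6.7, E[X²]=53.9033; C: μ=7.5, E[X²]=57.2133.
E[X] = 0.15·10 + 0.44·6.7 + 0.41·7.5 = 7.523.
E[X²] = 0.15·113.69 + 0.44·53.9033 + 0.41·57.2133 = 64.2284.
Var(X) = E[X²] − (E[X])² = 64.2284 − 56.5955 = 7.6329.

7.6329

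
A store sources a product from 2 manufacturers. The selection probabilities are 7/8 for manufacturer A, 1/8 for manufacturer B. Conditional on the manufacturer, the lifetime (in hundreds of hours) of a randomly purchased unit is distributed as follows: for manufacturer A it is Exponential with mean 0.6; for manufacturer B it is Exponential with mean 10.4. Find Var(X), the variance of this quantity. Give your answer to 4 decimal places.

24.3394

Per component, A: μ=0.6, E[X²]=0.72; B: μ=10.4, E[X²]=216.32.
E[X] = 0.875·0.6 + 0.125·10.4 = 1.825.
E[X²] = 0.875·0.72 + 0.125·216.32 = 27.67.
Var(X) = E[X²] − (E[X])² = 27.67 − 3.33063 = 24.3394.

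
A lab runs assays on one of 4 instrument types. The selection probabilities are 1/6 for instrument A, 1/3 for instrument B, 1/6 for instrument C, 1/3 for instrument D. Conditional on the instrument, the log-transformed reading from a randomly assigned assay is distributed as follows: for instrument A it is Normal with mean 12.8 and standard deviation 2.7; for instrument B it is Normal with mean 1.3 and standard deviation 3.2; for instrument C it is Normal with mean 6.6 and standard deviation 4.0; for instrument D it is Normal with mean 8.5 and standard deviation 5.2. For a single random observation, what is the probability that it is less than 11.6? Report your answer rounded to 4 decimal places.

0.7784

Conditional on each instrument, P(X < 11.6): A: 0.328361; B: 0.999356; C: 0.89435; D: 0.724464.
By total probability, P(X < 11.6) = 0.166667·0.328361 + 0.333333·0.999356 + 0.166667·0.89435 + 0.333333·0.724464 = 0.778392.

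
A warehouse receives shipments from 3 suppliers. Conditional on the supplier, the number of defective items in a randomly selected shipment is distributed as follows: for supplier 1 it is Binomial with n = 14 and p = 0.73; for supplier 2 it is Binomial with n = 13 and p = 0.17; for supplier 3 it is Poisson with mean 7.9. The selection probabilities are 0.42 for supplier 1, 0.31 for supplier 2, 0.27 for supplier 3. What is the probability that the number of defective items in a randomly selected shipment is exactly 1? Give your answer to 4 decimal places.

Conditional on each supplier, P(X = 1): 1: 4.14171e-07; 2: 0.236227; 3: 0.00292887.
By total probability, P(X = 1) = 0.42·4.14171e-07 + 0.31·0.236227 + 0.27·0.00292887 = 0.0740213.

0.0740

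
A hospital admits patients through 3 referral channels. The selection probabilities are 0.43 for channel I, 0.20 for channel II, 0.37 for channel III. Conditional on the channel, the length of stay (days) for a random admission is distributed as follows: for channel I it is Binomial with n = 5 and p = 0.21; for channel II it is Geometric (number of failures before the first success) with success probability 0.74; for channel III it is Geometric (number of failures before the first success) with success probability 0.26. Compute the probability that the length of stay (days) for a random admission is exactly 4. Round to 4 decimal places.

0.0328

Conditional on each channel, P(X = 4): I: 0.007682; II: 0.00338162; III: 0.0779651.
By total probability, P(X = 4) = 0.43·0.007682 + 0.2·0.00338162 + 0.37·0.0779651 = 0.0328267.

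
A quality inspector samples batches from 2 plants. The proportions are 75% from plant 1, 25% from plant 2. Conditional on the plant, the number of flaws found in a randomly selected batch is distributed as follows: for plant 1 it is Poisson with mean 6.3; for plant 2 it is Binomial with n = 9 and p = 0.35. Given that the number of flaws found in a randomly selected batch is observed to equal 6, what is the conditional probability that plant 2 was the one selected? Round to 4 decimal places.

0.0814

Likelihoods P(X=6 | ·): 1: 0.159461; 2: 0.042406.
Posterior ∝ prior × likelihood. Numerator for 2: 0.25·0.042406 = 0.0106015.
Normalizing constant: 0.75·0.159461 + 0.25·0.042406 = 0.130198.
P(2 | observation) = 0.0106015 / 0.130198 = 0.0814263.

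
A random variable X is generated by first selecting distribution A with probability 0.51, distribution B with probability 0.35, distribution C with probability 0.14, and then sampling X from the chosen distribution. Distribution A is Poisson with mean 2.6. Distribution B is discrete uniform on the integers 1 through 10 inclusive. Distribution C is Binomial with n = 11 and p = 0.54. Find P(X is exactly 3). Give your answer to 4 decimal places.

Conditional on each component, P(X = 3): A: 0.217572; B: 0.1; C: 0.0520868.
By total probability, P(X = 3) = 0.51·0.217572 + 0.35·0.1 + 0.14·0.0520868 = 0.153254.

0.1533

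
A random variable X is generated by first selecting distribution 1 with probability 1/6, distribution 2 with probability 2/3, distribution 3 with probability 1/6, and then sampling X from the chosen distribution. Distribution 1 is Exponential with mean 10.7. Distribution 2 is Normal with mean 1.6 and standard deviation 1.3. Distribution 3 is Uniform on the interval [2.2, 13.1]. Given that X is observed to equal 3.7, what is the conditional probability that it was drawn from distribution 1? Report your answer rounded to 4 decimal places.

Likelihoods f(3.7 | ·): 1: 0.0661363; 2: 0.0832392; 3: 0.0917431.
Posterior ∝ prior × likelihood. Numerator for 1: 0.166667·0.0661363 = 0.0110227.
Normalizing constant: 0.166667·0.0661363 + 0.666667·0.0832392 + 0.166667·0.0917431 = 0.081806.
P(1 | observation) = 0.0110227 / 0.081806 = 0.134742.

0.1347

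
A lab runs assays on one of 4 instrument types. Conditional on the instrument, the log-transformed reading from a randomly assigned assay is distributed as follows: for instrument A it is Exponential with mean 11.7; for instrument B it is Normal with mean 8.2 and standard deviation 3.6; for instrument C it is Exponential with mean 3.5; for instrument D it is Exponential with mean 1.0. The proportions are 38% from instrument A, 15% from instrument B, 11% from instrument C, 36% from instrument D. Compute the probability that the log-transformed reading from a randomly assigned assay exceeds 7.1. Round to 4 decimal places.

Conditional on each instrument, P(X > 7.1): A: 0.545072; B: 0.620028; C: 0.131523; D: 0.000825105.
By total probability, P(X > 7.1) = 0.38·0.545072 + 0.15·0.620028 + 0.11·0.131523 + 0.36·0.000825105 = 0.314896.

0.3149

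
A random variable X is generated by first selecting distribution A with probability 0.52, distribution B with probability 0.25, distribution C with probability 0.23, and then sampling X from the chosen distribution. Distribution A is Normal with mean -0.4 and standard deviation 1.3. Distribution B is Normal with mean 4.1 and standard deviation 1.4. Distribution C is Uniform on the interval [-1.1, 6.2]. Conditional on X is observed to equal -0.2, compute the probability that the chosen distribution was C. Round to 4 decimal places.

0.1660

Likelihoods f(-0.2 | ·): A: 0.303268; B: 0.00254851; C: 0.136986.
Posterior ∝ prior × likelihood. Numerator for C: 0.23·0.136986 = 0.0315068.
Normalizing constant: 0.52·0.303268 + 0.25·0.00254851 + 0.23·0.136986 = 0.189844.
P(C | observation) = 0.0315068 / 0.189844 = 0.165962.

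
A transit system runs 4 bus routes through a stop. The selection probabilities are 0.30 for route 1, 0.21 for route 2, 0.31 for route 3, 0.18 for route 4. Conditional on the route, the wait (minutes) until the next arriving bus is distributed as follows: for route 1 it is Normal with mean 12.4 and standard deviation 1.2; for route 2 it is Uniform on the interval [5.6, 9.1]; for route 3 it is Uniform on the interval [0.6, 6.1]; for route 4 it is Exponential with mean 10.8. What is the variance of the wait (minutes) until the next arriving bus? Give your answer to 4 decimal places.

Per component, 1: μ=12.4, E[X²]=155.2; 2: μ=7.35, E[X²]=55.0433; 3: μ=3.35, E[X²]=13.7433; 4: μ=10.8, E[X²]=233.28.
E[X] = 0.3·12.4 + 0.21·7.35 + 0.31·3.35 + 0.18·10.8 = 8.246.
E[X²] = 0.3·155.2 + 0.21·55.0433 + 0.31·13.7433 + 0.18·233.28 = 104.37.
Var(X) = E[X²] − (E[X])² = 104.37 − 67.9965 = 36.3734.

36.3734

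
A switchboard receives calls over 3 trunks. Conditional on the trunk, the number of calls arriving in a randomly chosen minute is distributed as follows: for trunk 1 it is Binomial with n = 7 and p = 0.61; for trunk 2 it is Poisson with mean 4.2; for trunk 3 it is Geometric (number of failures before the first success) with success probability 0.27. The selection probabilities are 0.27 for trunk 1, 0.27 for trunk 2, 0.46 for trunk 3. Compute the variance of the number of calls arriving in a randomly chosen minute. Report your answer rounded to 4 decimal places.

Per component, 1: μ=4.27, E[X²]=19.8982; 2: μ=4.2, E[X²]=21.84; 3: μ=2.7037, E[X²]=17.3237.
E[X] = 0.27·4.27 + 0.27·4.2 + 0.46·2.7037 = 3.5306.
E[X²] = 0.27·19.8982 + 0.27·21.84 + 0.46·17.3237 = 19.2382.
Var(X) = E[X²] − (E[X])² = 19.2382 − 12.4652 = 6.77307.

6.7731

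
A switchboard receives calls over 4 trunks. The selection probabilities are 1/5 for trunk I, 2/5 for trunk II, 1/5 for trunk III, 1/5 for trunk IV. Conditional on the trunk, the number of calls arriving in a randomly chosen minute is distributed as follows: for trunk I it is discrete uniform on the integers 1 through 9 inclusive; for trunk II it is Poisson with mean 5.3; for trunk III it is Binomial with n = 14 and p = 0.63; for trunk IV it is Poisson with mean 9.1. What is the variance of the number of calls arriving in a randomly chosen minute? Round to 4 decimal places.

9.3389

Per component, I: μ=5, E[X²]=31.6667; II: μ=5.3, E[X²]=33.39; III: μ=8.82, E[X²]=81.0558; IV: μ=9.1, E[X²]=91.91.
E[X] = 0.2·5 + 0.4·5.3 + 0.2·8.82 + 0.2·9.1 = 6.704.
E[X²] = 0.2·31.6667 + 0.4·33.39 + 0.2·81.0558 + 0.2·91.91 = 54.2825.
Var(X) = E[X²] − (E[X])² = 54.2825 − 44.9436 = 9.33888.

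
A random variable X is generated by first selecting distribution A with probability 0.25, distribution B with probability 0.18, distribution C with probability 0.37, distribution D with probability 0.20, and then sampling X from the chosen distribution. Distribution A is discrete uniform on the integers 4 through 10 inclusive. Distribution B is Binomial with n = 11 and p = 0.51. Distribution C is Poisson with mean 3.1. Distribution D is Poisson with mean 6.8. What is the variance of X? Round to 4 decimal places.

6.9813

Per component, A: μ=7, E[X²]=53; B: μ=5.61, E[X²]=34.221; C: μ=3.1, E[X²]=12.71; D: μ=6.8, E[X²]=53.04.
E[X] = 0.25·7 + 0.18·5.61 + 0.37·3.1 + 0.2·6.8 = 5.2668.
E[X²] = 0.25·53 + 0.18·34.221 + 0.37·12.71 + 0.2·53.04 = 34.7205.
Var(X) = E[X²] − (E[X])² = 34.7205 − 27.7392 = 6.9813.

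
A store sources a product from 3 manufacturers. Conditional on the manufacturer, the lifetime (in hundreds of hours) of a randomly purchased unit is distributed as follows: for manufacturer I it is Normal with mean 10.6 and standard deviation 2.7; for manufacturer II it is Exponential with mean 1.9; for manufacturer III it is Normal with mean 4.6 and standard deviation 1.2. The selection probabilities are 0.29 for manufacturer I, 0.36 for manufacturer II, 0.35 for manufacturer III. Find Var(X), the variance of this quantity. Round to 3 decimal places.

16.392

Per component, I: μ=10.6, E[X²]=119.65; II: μ=1.9, E[X²]=7.22; III: μ=4.6, E[X²]=22.6.
E[X] = 0.29·10.6 + 0.36·1.9 + 0.35·4.6 = 5.368.
E[X²] = 0.29·119.65 + 0.36·7.22 + 0.35·22.6 = 45.2077.
Var(X) = E[X²] − (E[X])² = 45.2077 − 28.8154 = 16.3923.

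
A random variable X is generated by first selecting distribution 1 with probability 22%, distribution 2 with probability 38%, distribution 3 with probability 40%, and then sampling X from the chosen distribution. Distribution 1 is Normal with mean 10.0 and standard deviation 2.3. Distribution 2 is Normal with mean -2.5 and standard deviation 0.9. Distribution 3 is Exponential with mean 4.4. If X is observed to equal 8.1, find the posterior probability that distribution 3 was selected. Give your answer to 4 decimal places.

0.3471

Likelihoods f(8.1 | ·): 1: 0.12331; 2: 3.34858e-31; 3: 0.0360621.
Posterior ∝ prior × likelihood. Numerator for 3: 0.4·0.0360621 = 0.0144248.
Normalizing constant: 0.22·0.12331 + 0.38·3.34858e-31 + 0.4·0.0360621 = 0.0415529.
P(3 | observation) = 0.0144248 / 0.0415529 = 0.347143.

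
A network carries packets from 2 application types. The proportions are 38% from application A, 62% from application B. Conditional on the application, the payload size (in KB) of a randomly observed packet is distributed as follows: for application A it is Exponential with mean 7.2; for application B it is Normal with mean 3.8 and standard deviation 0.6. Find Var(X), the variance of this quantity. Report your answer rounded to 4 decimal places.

22.6459

Per component, A: μ=7.2, E[X²]=103.68; B: μ=3.8, E[X²]=14.8.
E[X] = 0.38·7.2 + 0.62·3.8 = 5.092.
E[X²] = 0.38·103.68 + 0.62·14.8 = 48.5744.
Var(X) = E[X²] − (E[X])² = 48.5744 − 25.9285 = 22.6459.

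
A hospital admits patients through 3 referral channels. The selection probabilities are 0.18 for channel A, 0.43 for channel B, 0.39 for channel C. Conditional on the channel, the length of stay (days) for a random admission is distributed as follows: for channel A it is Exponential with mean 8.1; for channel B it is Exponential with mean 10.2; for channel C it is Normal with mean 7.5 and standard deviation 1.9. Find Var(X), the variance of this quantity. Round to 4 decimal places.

59.5440

Per component, A: μ=8.1, E[X²]=131.22; B: μ=10.2, E[X²]=208.08; C: μ=7.5, E[X²]=59.86.
E[X] = 0.18·8.1 + 0.43·10.2 + 0.39·7.5 = 8.769.
E[X²] = 0.18·131.22 + 0.43·208.08 + 0.39·59.86 = 136.439.
Var(X) = E[X²] − (E[X])² = 136.439 − 76.8954 = 59.544.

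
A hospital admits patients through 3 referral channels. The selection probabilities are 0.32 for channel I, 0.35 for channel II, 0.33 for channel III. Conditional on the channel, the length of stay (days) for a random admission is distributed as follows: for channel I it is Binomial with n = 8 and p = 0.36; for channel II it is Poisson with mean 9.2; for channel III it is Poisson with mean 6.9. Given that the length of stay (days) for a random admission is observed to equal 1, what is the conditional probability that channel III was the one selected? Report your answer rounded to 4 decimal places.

Likelihoods P(X=1 | ·): I: 0.126664; II: 0.000929562; III: 0.00695372.
Posterior ∝ prior × likelihood. Numerator for III: 0.33·0.00695372 = 0.00229473.
Normalizing constant: 0.32·0.126664 + 0.35·0.000929562 + 0.33·0.00695372 = 0.0431525.
P(III | observation) = 0.00229473 / 0.0431525 = 0.0531772.

0.0532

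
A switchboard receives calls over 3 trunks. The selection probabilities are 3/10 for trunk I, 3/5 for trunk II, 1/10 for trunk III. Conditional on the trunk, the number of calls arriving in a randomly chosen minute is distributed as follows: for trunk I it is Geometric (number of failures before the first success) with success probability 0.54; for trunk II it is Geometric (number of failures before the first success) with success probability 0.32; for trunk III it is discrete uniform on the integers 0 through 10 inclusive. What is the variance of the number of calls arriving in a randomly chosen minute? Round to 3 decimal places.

Per component, I: μ=0.851852, E[X²]=2.30316; II: μ=2.125, E[X²]=11.1562; III: μ=5, E[X²]=35.
E[X] = 0.3·0.851852 + 0.6·2.125 + 0.1·5 = 2.03056.
E[X²] = 0.3·2.30316 + 0.6·11.1562 + 0.1·35 = 10.8847.
Var(X) = E[X²] − (E[X])² = 10.8847 − 4.12316 = 6.76154.

6.762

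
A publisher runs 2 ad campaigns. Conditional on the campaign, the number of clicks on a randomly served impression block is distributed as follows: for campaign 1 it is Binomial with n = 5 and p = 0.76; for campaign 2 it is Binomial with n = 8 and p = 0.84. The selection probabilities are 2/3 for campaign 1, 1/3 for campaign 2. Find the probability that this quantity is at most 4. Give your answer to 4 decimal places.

Conditional on each campaign, P(X ≤ 4): 1: 0.746447; 2: 0.0266703.
By total probability, P(X ≤ 4) = 0.666667·0.746447 + 0.333333·0.0266703 = 0.506522.

0.5065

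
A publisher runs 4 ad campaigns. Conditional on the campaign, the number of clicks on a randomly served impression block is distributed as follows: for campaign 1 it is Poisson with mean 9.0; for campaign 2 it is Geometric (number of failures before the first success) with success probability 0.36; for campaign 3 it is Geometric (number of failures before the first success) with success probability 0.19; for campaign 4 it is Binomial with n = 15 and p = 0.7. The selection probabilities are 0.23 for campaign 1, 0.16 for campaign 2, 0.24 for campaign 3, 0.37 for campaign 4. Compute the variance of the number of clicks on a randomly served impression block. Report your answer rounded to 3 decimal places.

20.955

Per component, 1: μ=9, E[X²]=90; 2: μ=1.77778, E[X²]=8.09877; 3: μ=4.26316, E[X²]=40.6122; 4: μ=10.5, E[X²]=113.4.
E[X] = 0.23·9 + 0.16·1.77778 + 0.24·4.26316 + 0.37·10.5 = 7.2626.
E[X²] = 0.23·90 + 0.16·8.09877 + 0.24·40.6122 + 0.37·113.4 = 73.7007.
Var(X) = E[X²] − (E[X])² = 73.7007 − 52.7454 = 20.9553.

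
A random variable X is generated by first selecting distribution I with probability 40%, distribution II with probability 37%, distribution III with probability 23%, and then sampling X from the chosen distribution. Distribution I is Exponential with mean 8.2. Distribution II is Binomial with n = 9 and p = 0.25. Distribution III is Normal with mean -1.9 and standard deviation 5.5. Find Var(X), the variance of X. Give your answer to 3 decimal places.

50.568

Per component, I: μ=8.2, E[X²]=134.48; II: μ=2.25, E[X²]=6.75; III: μ=-1.9, E[X²]=33.86.
E[X] = 0.4·8.2 + 0.37·2.25 + 0.23·-1.9 = 3.6755.
E[X²] = 0.4·134.48 + 0.37·6.75 + 0.23·33.86 = 64.0773.
Var(X) = E[X²] − (E[X])² = 64.0773 − 13.5093 = 50.568.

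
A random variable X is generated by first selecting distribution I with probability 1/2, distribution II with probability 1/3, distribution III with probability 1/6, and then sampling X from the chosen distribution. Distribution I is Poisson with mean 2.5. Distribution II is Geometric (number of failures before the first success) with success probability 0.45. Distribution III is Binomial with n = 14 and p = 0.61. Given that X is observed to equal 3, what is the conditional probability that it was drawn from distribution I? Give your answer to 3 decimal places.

0.808

Likelihoods P(X=3 | ·): I: 0.213763; II: 0.0748688; III: 0.00262302.
Posterior ∝ prior × likelihood. Numerator for I: 0.5·0.213763 = 0.106882.
Normalizing constant: 0.5·0.213763 + 0.333333·0.0748688 + 0.166667·0.00262302 = 0.132275.
P(I | observation) = 0.106882 / 0.132275 = 0.808025.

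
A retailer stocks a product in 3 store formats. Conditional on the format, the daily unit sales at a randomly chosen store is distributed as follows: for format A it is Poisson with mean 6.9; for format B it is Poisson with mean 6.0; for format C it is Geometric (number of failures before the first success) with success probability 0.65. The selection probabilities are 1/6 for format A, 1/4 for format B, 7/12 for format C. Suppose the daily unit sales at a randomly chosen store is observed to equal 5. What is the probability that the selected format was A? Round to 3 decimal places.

Likelihoods P(X=5 | ·): A: 0.131351; B: 0.160623; C: 0.00341392.
Posterior ∝ prior × likelihood. Numerator for A: 0.166667·0.131351 = 0.0218918.
Normalizing constant: 0.166667·0.131351 + 0.25·0.160623 + 0.583333·0.00341392 = 0.064039.
P(A | observation) = 0.0218918 / 0.064039 = 0.341851.

0.342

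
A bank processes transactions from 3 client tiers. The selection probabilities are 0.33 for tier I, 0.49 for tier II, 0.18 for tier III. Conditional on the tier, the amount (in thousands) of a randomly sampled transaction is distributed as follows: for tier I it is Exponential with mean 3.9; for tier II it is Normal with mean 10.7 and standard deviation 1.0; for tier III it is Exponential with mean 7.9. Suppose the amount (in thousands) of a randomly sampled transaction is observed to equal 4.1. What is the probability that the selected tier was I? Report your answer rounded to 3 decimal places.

0.686

Likelihoods f(4.1 | ·): I: 0.0896127; II: 1.38668e-10; III: 0.075332.
Posterior ∝ prior × likelihood. Numerator for I: 0.33·0.0896127 = 0.0295722.
Normalizing constant: 0.33·0.0896127 + 0.49·1.38668e-10 + 0.18·0.075332 = 0.0431319.
P(I | observation) = 0.0295722 / 0.0431319 = 0.685621.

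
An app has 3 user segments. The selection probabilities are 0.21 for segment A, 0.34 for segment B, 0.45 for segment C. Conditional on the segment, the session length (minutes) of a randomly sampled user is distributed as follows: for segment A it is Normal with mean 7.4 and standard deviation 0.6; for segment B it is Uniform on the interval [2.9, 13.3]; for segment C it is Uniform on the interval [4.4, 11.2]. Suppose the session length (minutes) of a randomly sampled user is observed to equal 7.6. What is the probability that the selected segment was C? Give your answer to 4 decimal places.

Likelihoods f(7.6 | ·): A: 0.628972; B: 0.0961538; C: 0.147059.
Posterior ∝ prior × likelihood. Numerator for C: 0.45·0.147059 = 0.0661765.
Normalizing constant: 0.21·0.628972 + 0.34·0.0961538 + 0.45·0.147059 = 0.230953.
P(C | observation) = 0.0661765 / 0.230953 = 0.286537.

0.2865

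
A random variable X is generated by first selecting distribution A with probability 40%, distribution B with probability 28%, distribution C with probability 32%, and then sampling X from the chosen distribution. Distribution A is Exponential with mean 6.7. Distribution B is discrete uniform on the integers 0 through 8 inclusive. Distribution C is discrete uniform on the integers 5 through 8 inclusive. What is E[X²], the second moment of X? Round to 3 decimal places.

For each component E[X²] = Var + (mean)², giving A: 89.78; B: 22.6667; C: 43.5.
Overall E[X²] = 0.4·89.78 + 0.28·22.6667 + 0.32·43.5 = 56.1787.

56.179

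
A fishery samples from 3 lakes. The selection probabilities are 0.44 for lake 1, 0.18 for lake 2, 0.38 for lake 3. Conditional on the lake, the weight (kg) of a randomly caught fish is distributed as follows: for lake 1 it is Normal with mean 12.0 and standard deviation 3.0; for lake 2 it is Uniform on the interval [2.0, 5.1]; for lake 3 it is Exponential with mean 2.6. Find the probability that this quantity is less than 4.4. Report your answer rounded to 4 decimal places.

0.4519

Conditional on each lake, P(X < 4.4): 1: 0.00564917; 2: 0.774194; 3: 0.815906.
By total probability, P(X < 4.4) = 0.44·0.00564917 + 0.18·0.774194 + 0.38·0.815906 = 0.451885.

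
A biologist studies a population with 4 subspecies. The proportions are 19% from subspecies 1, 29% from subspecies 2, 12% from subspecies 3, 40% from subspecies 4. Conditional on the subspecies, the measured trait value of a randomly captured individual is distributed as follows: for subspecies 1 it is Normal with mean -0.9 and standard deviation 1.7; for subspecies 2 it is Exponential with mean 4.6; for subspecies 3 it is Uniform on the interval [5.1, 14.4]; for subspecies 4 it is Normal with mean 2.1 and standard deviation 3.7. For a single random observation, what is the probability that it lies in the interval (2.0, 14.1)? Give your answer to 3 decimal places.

Conditional on each subspecies, P(2.0 < X < 14.1): 1: 0.044015; 2: 0.600762; 3: 0.967742; 4: 0.51019.
By total probability, P(2.0 < X < 14.1) = 0.19·0.044015 + 0.29·0.600762 + 0.12·0.967742 + 0.4·0.51019 = 0.502789.

0.503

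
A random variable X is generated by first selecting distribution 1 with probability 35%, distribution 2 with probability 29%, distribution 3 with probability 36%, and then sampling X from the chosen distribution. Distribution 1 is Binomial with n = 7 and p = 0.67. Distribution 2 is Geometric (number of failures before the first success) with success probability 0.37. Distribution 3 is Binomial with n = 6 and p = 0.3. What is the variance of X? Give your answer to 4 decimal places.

4.2890

Per component, 1: μ=4.69, E[X²]=23.5438; 2: μ=1.7027, E[X²]=7.5011; 3: μ=1.8, E[X²]=4.5.
E[X] = 0.35·4.69 + 0.29·1.7027 + 0.36·1.8 = 2.78328.
E[X²] = 0.35·23.5438 + 0.29·7.5011 + 0.36·4.5 = 12.0356.
Var(X) = E[X²] − (E[X])² = 12.0356 − 7.74667 = 4.28898.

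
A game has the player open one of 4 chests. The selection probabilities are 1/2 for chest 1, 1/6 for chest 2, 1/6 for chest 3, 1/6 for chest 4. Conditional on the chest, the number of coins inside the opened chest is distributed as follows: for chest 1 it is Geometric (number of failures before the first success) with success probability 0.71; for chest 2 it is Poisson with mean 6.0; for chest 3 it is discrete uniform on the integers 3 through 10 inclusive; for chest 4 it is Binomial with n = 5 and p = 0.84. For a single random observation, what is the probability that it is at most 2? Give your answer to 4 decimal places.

Conditional on each chest, P(X ≤ 2): 1: 0.975611; 2: 0.0619688; 3: 0; 4: 0.0317587.
By total probability, P(X ≤ 2) = 0.5·0.975611 + 0.166667·0.0619688 + 0.166667·0 + 0.166667·0.0317587 = 0.503427.

0.5034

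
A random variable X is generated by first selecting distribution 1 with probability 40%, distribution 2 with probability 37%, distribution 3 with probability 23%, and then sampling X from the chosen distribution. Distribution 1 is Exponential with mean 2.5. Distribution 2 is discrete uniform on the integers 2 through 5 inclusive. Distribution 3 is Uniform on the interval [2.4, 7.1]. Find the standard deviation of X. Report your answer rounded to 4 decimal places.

Per component, 1: μ=2.5, E[X²]=12.5; 2: μ=3.5, E[X²]=13.5; 3: μ=4.75, E[X²]=24.4033.
E[X] = 0.4·2.5 + 0.37·3.5 + 0.23·4.75 = 3.3875.
E[X²] = 0.4·12.5 + 0.37·13.5 + 0.23·24.4033 = 15.6078.
Var(X) = E[X²] − (E[X])² = 15.6078 − 11.4752 = 4.13261.
SD(X) = √4.13261 = 2.03288.

2.0329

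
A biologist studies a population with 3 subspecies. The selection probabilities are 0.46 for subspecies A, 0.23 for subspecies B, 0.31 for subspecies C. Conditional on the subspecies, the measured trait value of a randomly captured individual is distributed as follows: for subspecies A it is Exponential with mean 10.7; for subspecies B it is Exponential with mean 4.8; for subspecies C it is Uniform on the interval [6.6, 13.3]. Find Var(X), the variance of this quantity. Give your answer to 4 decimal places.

Per component, A: μ=10.7, E[X²]=228.98; B: μ=4.8, E[X²]=46.08; C: μ=9.95, E[X²]=102.743.
E[X] = 0.46·10.7 + 0.23·4.8 + 0.31·9.95 = 9.1105.
E[X²] = 0.46·228.98 + 0.23·46.08 + 0.31·102.743 = 147.78.
Var(X) = E[X²] − (E[X])² = 147.78 − 83.0012 = 64.7784.

64.7784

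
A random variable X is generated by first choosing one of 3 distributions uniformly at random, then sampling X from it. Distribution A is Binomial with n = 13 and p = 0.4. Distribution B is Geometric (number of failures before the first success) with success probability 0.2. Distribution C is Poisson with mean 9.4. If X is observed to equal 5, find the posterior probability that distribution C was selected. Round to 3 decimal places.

0.150

Likelihoods P(X=5 | ·): A: 0.221355; B: 0.065536; C: 0.0505929.
Posterior ∝ prior × likelihood. Numerator for C: 0.333333·0.0505929 = 0.0168643.
Normalizing constant: 0.333333·0.221355 + 0.333333·0.065536 + 0.333333·0.0505929 = 0.112495.
P(C | observation) = 0.0168643 / 0.112495 = 0.149912.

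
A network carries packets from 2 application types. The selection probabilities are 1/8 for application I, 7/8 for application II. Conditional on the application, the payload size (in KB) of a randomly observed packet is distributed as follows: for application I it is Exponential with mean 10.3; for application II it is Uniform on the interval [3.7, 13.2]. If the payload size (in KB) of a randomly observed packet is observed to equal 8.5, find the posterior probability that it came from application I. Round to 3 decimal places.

Likelihoods f(8.5 | ·): I: 0.0425368; II: 0.105263.
Posterior ∝ prior × likelihood. Numerator for I: 0.125·0.0425368 = 0.0053171.
Normalizing constant: 0.125·0.0425368 + 0.875·0.105263 = 0.0974224.
P(I | observation) = 0.0053171 / 0.0974224 = 0.0545778.

0.055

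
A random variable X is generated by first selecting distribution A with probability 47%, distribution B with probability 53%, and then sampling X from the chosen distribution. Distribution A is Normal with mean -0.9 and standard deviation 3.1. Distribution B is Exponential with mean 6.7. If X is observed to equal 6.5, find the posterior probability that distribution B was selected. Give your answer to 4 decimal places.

Likelihoods f(6.5 | ·): A: 0.00745063; B: 0.0565711.
Posterior ∝ prior × likelihood. Numerator for B: 0.53·0.0565711 = 0.0299827.
Normalizing constant: 0.47·0.00745063 + 0.53·0.0565711 = 0.0334845.
P(B | observation) = 0.0299827 / 0.0334845 = 0.89542.

0.8954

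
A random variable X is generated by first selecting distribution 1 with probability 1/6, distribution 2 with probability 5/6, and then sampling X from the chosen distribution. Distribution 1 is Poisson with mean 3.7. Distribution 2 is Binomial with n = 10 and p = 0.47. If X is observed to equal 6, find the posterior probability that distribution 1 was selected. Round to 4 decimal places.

Likelihoods P(X=6 | ·): 1: 0.0881025; 2: 0.178612.
Posterior ∝ prior × likelihood. Numerator for 1: 0.166667·0.0881025 = 0.0146838.
Normalizing constant: 0.166667·0.0881025 + 0.833333·0.178612 = 0.163527.
P(1 | observation) = 0.0146838 / 0.163527 = 0.0897941.

0.0898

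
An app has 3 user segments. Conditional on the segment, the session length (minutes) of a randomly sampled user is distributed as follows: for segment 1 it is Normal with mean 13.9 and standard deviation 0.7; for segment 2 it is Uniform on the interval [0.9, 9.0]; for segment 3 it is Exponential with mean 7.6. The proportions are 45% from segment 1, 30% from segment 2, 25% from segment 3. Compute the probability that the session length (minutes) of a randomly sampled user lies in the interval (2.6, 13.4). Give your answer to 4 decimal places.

Conditional on each segment, P(2.6 < X < 13.4): 1: 0.237525; 2: 0.790123; 3: 0.538771.
By total probability, P(2.6 < X < 13.4) = 0.45·0.237525 + 0.3·0.790123 + 0.25·0.538771 = 0.478616.

0.4786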